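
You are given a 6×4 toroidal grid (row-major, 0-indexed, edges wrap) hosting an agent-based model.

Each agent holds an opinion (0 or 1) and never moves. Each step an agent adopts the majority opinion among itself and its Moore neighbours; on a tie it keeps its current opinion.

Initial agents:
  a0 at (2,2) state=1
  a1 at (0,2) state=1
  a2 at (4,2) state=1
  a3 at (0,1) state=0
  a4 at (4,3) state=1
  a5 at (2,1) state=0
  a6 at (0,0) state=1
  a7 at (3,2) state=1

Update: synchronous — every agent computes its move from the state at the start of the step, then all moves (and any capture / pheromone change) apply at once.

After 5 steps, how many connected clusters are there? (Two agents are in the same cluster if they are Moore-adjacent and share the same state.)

2

t=1: a0@(2,2):1 a1@(0,2):1 a2@(4,2):1 a3@(0,1):1 a4@(4,3):1 a5@(2,1):1 a6@(0,0):1 a7@(3,2):1
t=2: (unchanged — steady state)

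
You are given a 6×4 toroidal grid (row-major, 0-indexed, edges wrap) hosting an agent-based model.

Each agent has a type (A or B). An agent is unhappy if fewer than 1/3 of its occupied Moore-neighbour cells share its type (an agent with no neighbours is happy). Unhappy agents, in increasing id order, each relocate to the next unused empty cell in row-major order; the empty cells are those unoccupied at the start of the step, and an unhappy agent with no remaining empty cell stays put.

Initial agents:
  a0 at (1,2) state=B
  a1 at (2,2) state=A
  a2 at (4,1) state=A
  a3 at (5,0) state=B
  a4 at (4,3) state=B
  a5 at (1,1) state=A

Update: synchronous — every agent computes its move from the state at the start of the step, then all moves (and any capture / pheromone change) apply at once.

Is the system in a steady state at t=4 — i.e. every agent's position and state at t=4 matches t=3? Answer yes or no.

yes

t=1: a0@(0,0):B a1@(2,2):A a2@(0,1):A a3@(5,0):B a4@(4,3):B a5@(1,1):A
t=2: (unchanged — steady state)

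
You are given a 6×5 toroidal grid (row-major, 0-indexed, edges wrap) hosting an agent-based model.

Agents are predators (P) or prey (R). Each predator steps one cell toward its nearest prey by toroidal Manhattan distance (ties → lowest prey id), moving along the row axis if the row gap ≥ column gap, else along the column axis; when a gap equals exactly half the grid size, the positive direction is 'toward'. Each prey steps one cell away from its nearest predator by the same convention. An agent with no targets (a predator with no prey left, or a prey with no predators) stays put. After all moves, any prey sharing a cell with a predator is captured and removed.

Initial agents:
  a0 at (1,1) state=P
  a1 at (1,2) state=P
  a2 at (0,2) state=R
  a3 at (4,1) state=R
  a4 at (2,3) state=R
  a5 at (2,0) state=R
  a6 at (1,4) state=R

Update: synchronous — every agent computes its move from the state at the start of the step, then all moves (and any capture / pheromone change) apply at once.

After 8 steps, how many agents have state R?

t=1: a0@(0,1):P a1@(0,2):P a2@(5,2):R a3@(3,1):R a4@(3,3):R a5@(3,0):R a6@(1,3):R
t=2: a0@(5,1):P a1@(5,2):P a2@(4,2):R a3@(2,1):R a4@(2,3):R a5@(2,0):R a6@(2,3):R
t=3: a0@(4,1):P a1@(4,2):P a2@(3,2):R a3@(1,1):R a4@(1,3):R a5@(1,0):R a6@(1,3):R
t=4: a0@(3,1):P a1@(3,2):P a2@(2,2):R a3@(0,1):R a4@(0,3):R a5@(0,0):R a6@(0,3):R
t=5: a0@(2,1):P a1@(2,2):P a2@(1,2):R a3@(5,1):R a4@(5,3):R a5@(5,0):R a6@(5,3):R
t=6: a0@(1,1):P a1@(1,2):P a2@(0,2):R a3@(4,1):R a4@(4,3):R a5@(4,0):R a6@(4,3):R
t=7: a0@(0,1):P a1@(0,2):P a2@(5,2):R a3@(3,1):R a4@(3,3):R a5@(3,0):R a6@(3,3):R
t=8: a0@(5,1):P a1@(5,2):P a2@(4,2):R a3@(2,1):R a4@(2,3):R a5@(2,0):R a6@(2,3):R

5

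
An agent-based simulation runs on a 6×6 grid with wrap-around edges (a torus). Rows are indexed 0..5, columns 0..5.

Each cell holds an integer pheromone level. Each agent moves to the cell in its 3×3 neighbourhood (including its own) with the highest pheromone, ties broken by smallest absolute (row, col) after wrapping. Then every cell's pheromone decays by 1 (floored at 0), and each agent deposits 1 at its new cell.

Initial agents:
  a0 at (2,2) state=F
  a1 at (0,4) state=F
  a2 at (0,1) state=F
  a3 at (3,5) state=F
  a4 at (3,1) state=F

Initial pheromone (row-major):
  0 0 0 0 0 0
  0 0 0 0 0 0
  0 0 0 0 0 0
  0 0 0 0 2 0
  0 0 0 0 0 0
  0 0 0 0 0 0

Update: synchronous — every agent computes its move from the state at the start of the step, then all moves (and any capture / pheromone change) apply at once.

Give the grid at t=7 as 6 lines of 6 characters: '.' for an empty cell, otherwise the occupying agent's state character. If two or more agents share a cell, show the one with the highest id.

t=1: a0@(1,1) a1@(0,3) a2@(0,0) a3@(3,4) a4@(2,0) | pheromone: 1 0 0 1 0 0 / 0 1 0 0 0 0 / 1 0 0 0 0 0 / 0 0 0 0 2 0 / 0 0 0 0 0 0 / 0 0 0 0 0 0
t=2: a0@(0,0) a1@(0,3) a2@(0,0) a3@(3,4) a4@(1,1) | pheromone: 2 0 0 1 0 0 / 0 1 0 0 0 0 / 0 0 0 0 0 0 / 0 0 0 0 2 0 / 0 0 0 0 0 0 / 0 0 0 0 0 0
t=3: a0@(0,0) a1@(0,3) a2@(0,0) a3@(3,4) a4@(0,0) | pheromone: 4 0 0 1 0 0 / 0 0 0 0 0 0 / 0 0 0 0 0 0 / 0 0 0 0 2 0 / 0 0 0 0 0 0 / 0 0 0 0 0 0
t=4: a0@(0,0) a1@(0,3) a2@(0,0) a3@(3,4) a4@(0,0) | pheromone: 6 0 0 1 0 0 / 0 0 0 0 0 0 / 0 0 0 0 0 0 / 0 0 0 0 2 0 / 0 0 0 0 0 0 / 0 0 0 0 0 0
t=5: a0@(0,0) a1@(0,3) a2@(0,0) a3@(3,4) a4@(0,0) | pheromone: 8 0 0 1 0 0 / 0 0 0 0 0 0 / 0 0 0 0 0 0 / 0 0 0 0 2 0 / 0 0 0 0 0 0 / 0 0 0 0 0 0
t=6: a0@(0,0) a1@(0,3) a2@(0,0) a3@(3,4) a4@(0,0) | pheromone: 10 0 0 1 0 0 / 0 0 0 0 0 0 / 0 0 0 0 0 0 / 0 0 0 0 2 0 / 0 0 0 0 0 0 / 0 0 0 0 0 0
t=7: a0@(0,0) a1@(0,3) a2@(0,0) a3@(3,4) a4@(0,0) | pheromone: 12 0 0 1 0 0 / 0 0 0 0 0 0 / 0 0 0 0 0 0 / 0 0 0 0 2 0 / 0 0 0 0 0 0 / 0 0 0 0 0 0

F..F..
......
......
....F.
......
......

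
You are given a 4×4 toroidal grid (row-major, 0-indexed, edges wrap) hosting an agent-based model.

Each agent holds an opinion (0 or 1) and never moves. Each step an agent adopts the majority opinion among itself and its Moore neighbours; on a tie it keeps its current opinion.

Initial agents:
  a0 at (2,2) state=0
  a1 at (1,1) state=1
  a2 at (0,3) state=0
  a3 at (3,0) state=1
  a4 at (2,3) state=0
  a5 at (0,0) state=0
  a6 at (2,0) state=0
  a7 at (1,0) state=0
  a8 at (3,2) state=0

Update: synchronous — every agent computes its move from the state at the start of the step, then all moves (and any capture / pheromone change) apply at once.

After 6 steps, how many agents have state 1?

t=1: a0@(2,2):0 a1@(1,1):0 a2@(0,3):0 a3@(3,0):0 a4@(2,3):0 a5@(0,0):0 a6@(2,0):0 a7@(1,0):0 a8@(3,2):0
t=2: (unchanged — steady state)

0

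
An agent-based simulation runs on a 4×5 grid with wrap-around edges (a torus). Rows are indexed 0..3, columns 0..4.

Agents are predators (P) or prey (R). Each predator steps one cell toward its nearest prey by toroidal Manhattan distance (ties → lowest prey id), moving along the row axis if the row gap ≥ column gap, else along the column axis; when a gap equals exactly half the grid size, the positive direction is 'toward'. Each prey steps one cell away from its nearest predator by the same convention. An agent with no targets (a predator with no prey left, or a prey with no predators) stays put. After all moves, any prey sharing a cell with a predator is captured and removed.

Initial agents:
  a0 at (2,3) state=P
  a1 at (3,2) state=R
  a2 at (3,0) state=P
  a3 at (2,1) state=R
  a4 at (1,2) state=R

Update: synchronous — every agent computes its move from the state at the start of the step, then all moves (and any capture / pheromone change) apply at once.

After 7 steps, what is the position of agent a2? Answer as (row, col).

(1, 1)

t=1: a0@(3,3):P a1@(0,2):R a2@(3,1):P a3@(2,0):R a4@(0,2):R
t=2: a0@(0,3):P a1@(1,2):R a2@(0,1):P a3@(1,0):R a4@(1,2):R
t=3: a0@(1,3):P a1@(2,2):R a2@(1,1):P a3@(2,0):R a4@(2,2):R
t=4: a0@(2,3):P a1@(3,2):R a2@(2,1):P a3@(3,0):R a4@(3,2):R
t=5: a0@(3,3):P a1@(0,2):R a2@(3,1):P a3@(0,0):R a4@(0,2):R
t=6: a0@(0,3):P a1@(1,2):R a2@(0,1):P a3@(1,0):R a4@(1,2):R
t=7: a0@(1,3):P a1@(2,2):R a2@(1,1):P a3@(2,0):R a4@(2,2):R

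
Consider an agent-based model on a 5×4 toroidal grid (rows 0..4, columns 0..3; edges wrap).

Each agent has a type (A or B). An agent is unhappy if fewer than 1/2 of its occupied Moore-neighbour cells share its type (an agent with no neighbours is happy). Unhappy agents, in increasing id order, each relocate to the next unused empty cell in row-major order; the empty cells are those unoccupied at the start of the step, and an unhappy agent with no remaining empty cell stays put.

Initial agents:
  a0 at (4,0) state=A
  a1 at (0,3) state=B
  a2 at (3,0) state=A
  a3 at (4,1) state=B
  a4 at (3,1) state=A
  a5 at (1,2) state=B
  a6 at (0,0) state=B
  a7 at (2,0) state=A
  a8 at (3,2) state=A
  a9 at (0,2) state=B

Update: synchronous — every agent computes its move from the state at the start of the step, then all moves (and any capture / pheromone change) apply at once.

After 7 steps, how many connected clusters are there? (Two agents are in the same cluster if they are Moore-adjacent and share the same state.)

t=1: a0@(0,1):A a1@(0,3):B a2@(3,0):A a3@(1,0):B a4@(3,1):A a5@(1,2):B a6@(0,0):B a7@(2,0):A a8@(3,2):A a9@(0,2):B
t=2: a0@(1,1):A a1@(0,3):B a2@(3,0):A a3@(1,0):B a4@(3,1):A a5@(1,2):B a6@(0,0):B a7@(2,0):A a8@(3,2):A a9@(0,2):B
t=3: a0@(0,1):A a1@(0,3):B a2@(3,0):A a3@(1,0):B a4@(3,1):A a5@(1,2):B a6@(0,0):B a7@(2,0):A a8@(3,2):A a9@(0,2):B
t=4: a0@(1,1):A a1@(0,3):B a2@(3,0):A a3@(1,0):B a4@(3,1):A a5@(1,2):B a6@(0,0):B a7@(2,0):A a8@(3,2):A a9@(0,2):B
t=5: a0@(0,1):A a1@(0,3):B a2@(3,0):A a3@(1,0):B a4@(3,1):A a5@(1,2):B a6@(0,0):B a7@(2,0):A a8@(3,2):A a9@(0,2):B
t=6: a0@(1,1):A a1@(0,3):B a2@(3,0):A a3@(1,0):B a4@(3,1):A a5@(1,2):B a6@(0,0):B a7@(2,0):A a8@(3,2):A a9@(0,2):B
t=7: a0@(0,1):A a1@(0,3):B a2@(3,0):A a3@(1,0):B a4@(3,1):A a5@(1,2):B a6@(0,0):B a7@(2,0):A a8@(3,2):A a9@(0,2):B

3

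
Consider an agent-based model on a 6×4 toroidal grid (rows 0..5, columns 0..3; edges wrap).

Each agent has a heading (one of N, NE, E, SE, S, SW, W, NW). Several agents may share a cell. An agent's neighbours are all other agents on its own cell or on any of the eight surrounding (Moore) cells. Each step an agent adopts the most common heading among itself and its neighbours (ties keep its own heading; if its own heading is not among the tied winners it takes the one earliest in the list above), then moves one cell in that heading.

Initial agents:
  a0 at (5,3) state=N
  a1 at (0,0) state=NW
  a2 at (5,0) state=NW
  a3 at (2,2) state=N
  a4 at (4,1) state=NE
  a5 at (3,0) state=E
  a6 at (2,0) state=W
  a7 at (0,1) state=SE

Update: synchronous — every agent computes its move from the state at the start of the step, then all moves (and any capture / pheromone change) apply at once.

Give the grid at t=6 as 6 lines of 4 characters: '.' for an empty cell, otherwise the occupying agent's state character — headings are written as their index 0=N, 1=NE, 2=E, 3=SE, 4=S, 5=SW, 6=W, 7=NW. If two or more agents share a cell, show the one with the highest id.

..77
....
..0.
....
.77.
.77.

t=1: a0@(4,2):NW a1@(5,3):NW a2@(4,3):NW a3@(1,2):N a4@(3,2):NE a5@(3,1):E a6@(2,3):W a7@(5,0):NW
t=2: a0@(3,1):NW a1@(4,2):NW a2@(3,2):NW a3@(0,2):N a4@(2,1):NW a5@(3,2):E a6@(2,2):W a7@(4,3):NW
t=3: a0@(2,0):NW a1@(3,1):NW a2@(2,1):NW a3@(5,2):N a4@(1,0):NW a5@(2,1):NW a6@(1,1):NW a7@(3,2):NW
t=4: a0@(1,3):NW a1@(2,0):NW a2@(1,0):NW a3@(4,2):N a4@(0,3):NW a5@(1,0):NW a6@(0,0):NW a7@(2,1):NW
t=5: a0@(0,2):NW a1@(1,3):NW a2@(0,3):NW a3@(3,2):N a4@(5,2):NW a5@(0,3):NW a6@(5,3):NW a7@(1,0):NW
t=6: a0@(5,1):NW a1@(0,2):NW a2@(5,2):NW a3@(2,2):N a4@(4,1):NW a5@(5,2):NW a6@(4,2):NW a7@(0,3):NW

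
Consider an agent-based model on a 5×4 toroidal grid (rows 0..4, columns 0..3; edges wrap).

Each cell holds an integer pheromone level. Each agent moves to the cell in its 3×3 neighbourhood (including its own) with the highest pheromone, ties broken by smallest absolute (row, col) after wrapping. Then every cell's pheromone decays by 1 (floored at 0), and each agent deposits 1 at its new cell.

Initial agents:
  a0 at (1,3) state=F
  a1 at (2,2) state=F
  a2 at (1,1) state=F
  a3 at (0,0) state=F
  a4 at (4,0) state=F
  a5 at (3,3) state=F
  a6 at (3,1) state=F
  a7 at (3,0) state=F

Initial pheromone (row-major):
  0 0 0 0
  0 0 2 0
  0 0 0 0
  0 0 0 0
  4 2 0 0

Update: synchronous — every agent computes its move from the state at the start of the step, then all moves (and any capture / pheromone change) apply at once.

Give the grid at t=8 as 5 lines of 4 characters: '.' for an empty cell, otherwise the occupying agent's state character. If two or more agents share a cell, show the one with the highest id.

t=1: a0@(1,2) a1@(1,2) a2@(1,2) a3@(4,0) a4@(4,0) a5@(4,0) a6@(4,0) a7@(4,0) | pheromone: 0 0 0 0 / 0 0 4 0 / 0 0 0 0 / 0 0 0 0 / 8 1 0 0
t=2: a0@(1,2) a1@(1,2) a2@(1,2) a3@(4,0) a4@(4,0) a5@(4,0) a6@(4,0) a7@(4,0) | pheromone: 0 0 0 0 / 0 0 6 0 / 0 0 0 0 / 0 0 0 0 / 12 0 0 0
t=3: a0@(1,2) a1@(1,2) a2@(1,2) a3@(4,0) a4@(4,0) a5@(4,0) a6@(4,0) a7@(4,0) | pheromone: 0 0 0 0 / 0 0 8 0 / 0 0 0 0 / 0 0 0 0 / 16 0 0 0
t=4: a0@(1,2) a1@(1,2) a2@(1,2) a3@(4,0) a4@(4,0) a5@(4,0) a6@(4,0) a7@(4,0) | pheromone: 0 0 0 0 / 0 0 10 0 / 0 0 0 0 / 0 0 0 0 / 20 0 0 0
t=5: a0@(1,2) a1@(1,2) a2@(1,2) a3@(4,0) a4@(4,0) a5@(4,0) a6@(4,0) a7@(4,0) | pheromone: 0 0 0 0 / 0 0 12 0 / 0 0 0 0 / 0 0 0 0 / 24 0 0 0
t=6: a0@(1,2) a1@(1,2) a2@(1,2) a3@(4,0) a4@(4,0) a5@(4,0) a6@(4,0) a7@(4,0) | pheromone: 0 0 0 0 / 0 0 14 0 / 0 0 0 0 / 0 0 0 0 / 28 0 0 0
t=7: a0@(1,2) a1@(1,2) a2@(1,2) a3@(4,0) a4@(4,0) a5@(4,0) a6@(4,0) a7@(4,0) | pheromone: 0 0 0 0 / 0 0 16 0 / 0 0 0 0 / 0 0 0 0 / 32 0 0 0
t=8: a0@(1,2) a1@(1,2) a2@(1,2) a3@(4,0) a4@(4,0) a5@(4,0) a6@(4,0) a7@(4,0) | pheromone: 0 0 0 0 / 0 0 18 0 / 0 0 0 0 / 0 0 0 0 / 36 0 0 0

....
..F.
....
....
F...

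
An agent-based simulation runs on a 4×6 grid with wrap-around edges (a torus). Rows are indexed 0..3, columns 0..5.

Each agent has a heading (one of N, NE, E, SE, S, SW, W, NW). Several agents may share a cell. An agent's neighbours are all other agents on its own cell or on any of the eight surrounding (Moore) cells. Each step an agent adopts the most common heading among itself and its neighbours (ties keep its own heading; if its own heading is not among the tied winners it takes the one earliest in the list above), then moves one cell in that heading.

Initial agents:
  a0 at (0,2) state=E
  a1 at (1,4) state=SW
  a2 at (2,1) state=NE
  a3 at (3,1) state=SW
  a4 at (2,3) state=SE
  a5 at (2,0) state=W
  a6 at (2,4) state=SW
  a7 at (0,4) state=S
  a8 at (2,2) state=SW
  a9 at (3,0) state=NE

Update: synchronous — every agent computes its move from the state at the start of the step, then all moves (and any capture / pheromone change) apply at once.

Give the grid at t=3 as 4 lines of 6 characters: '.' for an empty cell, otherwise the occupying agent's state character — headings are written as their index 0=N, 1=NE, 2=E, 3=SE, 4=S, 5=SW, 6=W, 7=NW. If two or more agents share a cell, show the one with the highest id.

.5.1..
55...5
.5..5.
....4.

t=1: a0@(0,3):E a1@(2,3):SW a2@(1,2):NE a3@(0,0):SW a4@(3,2):SW a5@(1,1):NE a6@(3,3):SW a7@(1,4):S a8@(3,1):SW a9@(2,1):NE
t=2: a0@(1,2):SW a1@(3,2):SW a2@(0,3):NE a3@(1,5):SW a4@(0,1):SW a5@(0,2):NE a6@(0,2):SW a7@(2,4):S a8@(0,0):SW a9@(1,2):NE
t=3: a0@(2,1):SW a1@(0,1):SW a2@(3,4):NE a3@(2,4):SW a4@(1,0):SW a5@(1,1):SW a6@(1,1):SW a7@(3,4):S a8@(1,5):SW a9@(0,3):NE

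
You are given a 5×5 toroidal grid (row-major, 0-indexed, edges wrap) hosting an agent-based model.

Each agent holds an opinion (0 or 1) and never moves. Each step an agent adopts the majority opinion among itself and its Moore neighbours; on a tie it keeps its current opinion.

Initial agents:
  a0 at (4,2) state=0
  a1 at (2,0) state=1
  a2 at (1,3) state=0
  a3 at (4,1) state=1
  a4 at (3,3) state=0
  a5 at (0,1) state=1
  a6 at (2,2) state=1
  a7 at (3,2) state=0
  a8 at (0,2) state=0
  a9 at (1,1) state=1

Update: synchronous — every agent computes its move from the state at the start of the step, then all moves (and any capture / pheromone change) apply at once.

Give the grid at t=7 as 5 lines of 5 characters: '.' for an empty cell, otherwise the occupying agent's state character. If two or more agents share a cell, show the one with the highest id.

t=1: a0@(4,2):0 a1@(2,0):1 a2@(1,3):0 a3@(4,1):0 a4@(3,3):0 a5@(0,1):1 a6@(2,2):0 a7@(3,2):0 a8@(0,2):0 a9@(1,1):1
t=2: a0@(4,2):0 a1@(2,0):1 a2@(1,3):0 a3@(4,1):0 a4@(3,3):0 a5@(0,1):0 a6@(2,2):0 a7@(3,2):0 a8@(0,2):0 a9@(1,1):1
t=3: a0@(4,2):0 a1@(2,0):1 a2@(1,3):0 a3@(4,1):0 a4@(3,3):0 a5@(0,1):0 a6@(2,2):0 a7@(3,2):0 a8@(0,2):0 a9@(1,1):0
t=4: (unchanged — steady state)

.00..
.0.0.
1.0..
..00.
.00..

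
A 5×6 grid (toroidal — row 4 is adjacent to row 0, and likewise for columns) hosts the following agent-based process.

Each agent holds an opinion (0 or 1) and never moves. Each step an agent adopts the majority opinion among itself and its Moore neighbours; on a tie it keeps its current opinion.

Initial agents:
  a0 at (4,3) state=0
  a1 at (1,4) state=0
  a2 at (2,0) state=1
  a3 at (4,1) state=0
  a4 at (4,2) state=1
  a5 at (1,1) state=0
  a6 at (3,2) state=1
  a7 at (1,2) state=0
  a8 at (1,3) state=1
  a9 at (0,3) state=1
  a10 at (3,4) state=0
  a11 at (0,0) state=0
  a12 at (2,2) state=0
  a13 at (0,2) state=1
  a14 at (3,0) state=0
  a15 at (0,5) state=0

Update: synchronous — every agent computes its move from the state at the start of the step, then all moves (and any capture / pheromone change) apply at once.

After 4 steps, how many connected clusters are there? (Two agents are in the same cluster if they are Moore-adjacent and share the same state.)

t=1: a0@(4,3):1 a1@(1,4):0 a2@(2,0):0 a3@(4,1):0 a4@(4,2):1 a5@(1,1):0 a6@(3,2):0 a7@(1,2):0 a8@(1,3):1 a9@(0,3):1 a10@(3,4):0 a11@(0,0):0 a12@(2,2):0 a13@(0,2):1 a14@(3,0):0 a15@(0,5):0
t=2: (unchanged — steady state)

3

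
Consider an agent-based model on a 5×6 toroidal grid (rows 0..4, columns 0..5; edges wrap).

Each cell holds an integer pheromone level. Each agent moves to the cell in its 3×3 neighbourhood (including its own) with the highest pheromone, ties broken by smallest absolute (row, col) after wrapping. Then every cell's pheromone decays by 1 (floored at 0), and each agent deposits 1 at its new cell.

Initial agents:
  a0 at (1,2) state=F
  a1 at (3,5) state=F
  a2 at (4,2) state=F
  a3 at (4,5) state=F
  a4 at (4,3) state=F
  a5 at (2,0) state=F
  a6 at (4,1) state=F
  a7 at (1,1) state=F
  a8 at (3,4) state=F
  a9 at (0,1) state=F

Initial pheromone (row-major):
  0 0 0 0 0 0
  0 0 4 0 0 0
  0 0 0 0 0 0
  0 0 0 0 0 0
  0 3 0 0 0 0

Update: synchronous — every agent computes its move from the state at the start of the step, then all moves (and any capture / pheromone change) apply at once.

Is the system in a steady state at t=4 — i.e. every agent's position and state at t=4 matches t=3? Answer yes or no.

no

t=1: a0@(1,2) a1@(2,0) a2@(4,1) a3@(0,0) a4@(0,2) a5@(1,0) a6@(4,1) a7@(1,2) a8@(2,3) a9@(1,2) | pheromone: 1 0 1 0 0 0 / 1 0 6 0 0 0 / 1 0 0 1 0 0 / 0 0 0 0 0 0 / 0 4 0 0 0 0
t=2: a0@(1,2) a1@(1,0) a2@(4,1) a3@(4,1) a4@(1,2) a5@(0,0) a6@(4,1) a7@(1,2) a8@(1,2) a9@(1,2) | pheromone: 1 0 0 0 0 0 / 1 0 10 0 0 0 / 0 0 0 0 0 0 / 0 0 0 0 0 0 / 0 6 0 0 0 0
t=3: a0@(1,2) a1@(0,0) a2@(4,1) a3@(4,1) a4@(1,2) a5@(4,1) a6@(4,1) a7@(1,2) a8@(1,2) a9@(1,2) | pheromone: 1 0 0 0 0 0 / 0 0 14 0 0 0 / 0 0 0 0 0 0 / 0 0 0 0 0 0 / 0 9 0 0 0 0
t=4: a0@(1,2) a1@(4,1) a2@(4,1) a3@(4,1) a4@(1,2) a5@(4,1) a6@(4,1) a7@(1,2) a8@(1,2) a9@(1,2) | pheromone: 0 0 0 0 0 0 / 0 0 18 0 0 0 / 0 0 0 0 0 0 / 0 0 0 0 0 0 / 0 13 0 0 0 0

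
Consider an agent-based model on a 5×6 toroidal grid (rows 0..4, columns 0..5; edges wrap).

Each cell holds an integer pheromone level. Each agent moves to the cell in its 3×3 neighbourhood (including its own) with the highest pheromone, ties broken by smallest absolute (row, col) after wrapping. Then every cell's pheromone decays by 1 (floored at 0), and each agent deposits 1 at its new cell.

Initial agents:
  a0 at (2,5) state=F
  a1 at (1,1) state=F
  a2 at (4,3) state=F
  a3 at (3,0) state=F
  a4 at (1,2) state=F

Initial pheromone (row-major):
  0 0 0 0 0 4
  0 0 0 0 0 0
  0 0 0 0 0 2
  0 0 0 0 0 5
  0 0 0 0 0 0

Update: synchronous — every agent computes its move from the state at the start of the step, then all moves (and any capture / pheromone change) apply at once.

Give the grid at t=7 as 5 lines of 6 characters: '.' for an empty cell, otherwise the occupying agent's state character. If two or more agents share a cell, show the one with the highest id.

t=1: a0@(3,5) a1@(0,0) a2@(0,2) a3@(3,5) a4@(0,1) | pheromone: 1 1 1 0 0 3 / 0 0 0 0 0 0 / 0 0 0 0 0 1 / 0 0 0 0 0 6 / 0 0 0 0 0 0
t=2: a0@(3,5) a1@(0,5) a2@(0,1) a3@(3,5) a4@(0,0) | pheromone: 1 1 0 0 0 3 / 0 0 0 0 0 0 / 0 0 0 0 0 0 / 0 0 0 0 0 7 / 0 0 0 0 0 0
t=3: a0@(3,5) a1@(0,5) a2@(0,0) a3@(3,5) a4@(0,5) | pheromone: 1 0 0 0 0 4 / 0 0 0 0 0 0 / 0 0 0 0 0 0 / 0 0 0 0 0 8 / 0 0 0 0 0 0
t=4: a0@(3,5) a1@(0,5) a2@(0,5) a3@(3,5) a4@(0,5) | pheromone: 0 0 0 0 0 6 / 0 0 0 0 0 0 / 0 0 0 0 0 0 / 0 0 0 0 0 9 / 0 0 0 0 0 0
t=5: a0@(3,5) a1@(0,5) a2@(0,5) a3@(3,5) a4@(0,5) | pheromone: 0 0 0 0 0 8 / 0 0 0 0 0 0 / 0 0 0 0 0 0 / 0 0 0 0 0 10 / 0 0 0 0 0 0
t=6: a0@(3,5) a1@(0,5) a2@(0,5) a3@(3,5) a4@(0,5) | pheromone: 0 0 0 0 0 10 / 0 0 0 0 0 0 / 0 0 0 0 0 0 / 0 0 0 0 0 11 / 0 0 0 0 0 0
t=7: a0@(3,5) a1@(0,5) a2@(0,5) a3@(3,5) a4@(0,5) | pheromone: 0 0 0 0 0 12 / 0 0 0 0 0 0 / 0 0 0 0 0 0 / 0 0 0 0 0 12 / 0 0 0 0 0 0

.....F
......
......
.....F
......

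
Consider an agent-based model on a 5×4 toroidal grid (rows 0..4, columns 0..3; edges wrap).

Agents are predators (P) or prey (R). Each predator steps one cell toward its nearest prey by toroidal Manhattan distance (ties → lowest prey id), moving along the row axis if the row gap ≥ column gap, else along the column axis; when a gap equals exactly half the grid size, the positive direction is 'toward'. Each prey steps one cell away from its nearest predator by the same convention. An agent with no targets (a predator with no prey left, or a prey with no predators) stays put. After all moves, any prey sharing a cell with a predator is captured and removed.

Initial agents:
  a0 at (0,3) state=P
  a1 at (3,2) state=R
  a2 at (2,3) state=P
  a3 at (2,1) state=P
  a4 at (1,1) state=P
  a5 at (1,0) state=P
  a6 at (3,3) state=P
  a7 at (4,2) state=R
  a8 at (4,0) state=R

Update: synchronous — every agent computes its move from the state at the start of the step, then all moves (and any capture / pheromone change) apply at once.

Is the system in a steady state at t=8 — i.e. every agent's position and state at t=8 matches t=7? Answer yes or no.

t=1: a0@(4,3):P a2@(3,3):P a3@(3,1):P a4@(2,1):P a5@(0,0):P a6@(3,2):P a8@(3,0):R
t=2: a0@(3,3):P a2@(3,0):P a3@(3,0):P a4@(3,1):P a5@(4,0):P a6@(3,3):P
t=3: (unchanged — steady state)

yes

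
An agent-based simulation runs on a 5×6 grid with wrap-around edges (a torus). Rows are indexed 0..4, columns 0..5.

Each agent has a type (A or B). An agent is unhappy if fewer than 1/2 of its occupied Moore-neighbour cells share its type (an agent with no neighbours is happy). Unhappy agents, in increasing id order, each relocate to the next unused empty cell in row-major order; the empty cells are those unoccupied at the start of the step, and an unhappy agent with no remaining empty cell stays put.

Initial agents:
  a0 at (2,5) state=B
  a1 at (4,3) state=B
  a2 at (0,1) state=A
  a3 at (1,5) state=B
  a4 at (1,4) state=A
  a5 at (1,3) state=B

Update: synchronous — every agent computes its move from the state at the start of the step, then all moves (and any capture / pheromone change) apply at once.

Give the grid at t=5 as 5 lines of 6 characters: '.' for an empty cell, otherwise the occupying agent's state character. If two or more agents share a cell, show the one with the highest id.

AAB...
.....B
.....B
......
...B..

t=1: a0@(2,5):B a1@(4,3):B a2@(0,1):A a3@(1,5):B a4@(0,0):A a5@(0,2):B
t=2: (unchanged — steady state)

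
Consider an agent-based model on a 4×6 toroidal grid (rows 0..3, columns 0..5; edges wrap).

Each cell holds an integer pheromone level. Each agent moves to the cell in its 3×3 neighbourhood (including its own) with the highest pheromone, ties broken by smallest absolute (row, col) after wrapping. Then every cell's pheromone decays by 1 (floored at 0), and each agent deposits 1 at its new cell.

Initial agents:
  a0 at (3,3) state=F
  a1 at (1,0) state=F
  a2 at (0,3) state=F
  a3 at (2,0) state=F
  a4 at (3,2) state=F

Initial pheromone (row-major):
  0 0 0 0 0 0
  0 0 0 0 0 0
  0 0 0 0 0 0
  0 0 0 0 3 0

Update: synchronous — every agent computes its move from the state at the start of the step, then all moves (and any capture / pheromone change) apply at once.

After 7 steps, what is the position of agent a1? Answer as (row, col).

(0, 0)

t=1: a0@(3,4) a1@(0,0) a2@(3,4) a3@(1,0) a4@(0,1) | pheromone: 1 1 0 0 0 0 / 1 0 0 0 0 0 / 0 0 0 0 0 0 / 0 0 0 0 4 0
t=2: a0@(3,4) a1@(0,0) a2@(3,4) a3@(0,0) a4@(0,0) | pheromone: 3 0 0 0 0 0 / 0 0 0 0 0 0 / 0 0 0 0 0 0 / 0 0 0 0 5 0
t=3: a0@(3,4) a1@(0,0) a2@(3,4) a3@(0,0) a4@(0,0) | pheromone: 5 0 0 0 0 0 / 0 0 0 0 0 0 / 0 0 0 0 0 0 / 0 0 0 0 6 0
t=4: a0@(3,4) a1@(0,0) a2@(3,4) a3@(0,0) a4@(0,0) | pheromone: 7 0 0 0 0 0 / 0 0 0 0 0 0 / 0 0 0 0 0 0 / 0 0 0 0 7 0
t=5: a0@(3,4) a1@(0,0) a2@(3,4) a3@(0,0) a4@(0,0) | pheromone: 9 0 0 0 0 0 / 0 0 0 0 0 0 / 0 0 0 0 0 0 / 0 0 0 0 8 0
t=6: a0@(3,4) a1@(0,0) a2@(3,4) a3@(0,0) a4@(0,0) | pheromone: 11 0 0 0 0 0 / 0 0 0 0 0 0 / 0 0 0 0 0 0 / 0 0 0 0 9 0
t=7: a0@(3,4) a1@(0,0) a2@(3,4) a3@(0,0) a4@(0,0) | pheromone: 13 0 0 0 0 0 / 0 0 0 0 0 0 / 0 0 0 0 0 0 / 0 0 0 0 10 0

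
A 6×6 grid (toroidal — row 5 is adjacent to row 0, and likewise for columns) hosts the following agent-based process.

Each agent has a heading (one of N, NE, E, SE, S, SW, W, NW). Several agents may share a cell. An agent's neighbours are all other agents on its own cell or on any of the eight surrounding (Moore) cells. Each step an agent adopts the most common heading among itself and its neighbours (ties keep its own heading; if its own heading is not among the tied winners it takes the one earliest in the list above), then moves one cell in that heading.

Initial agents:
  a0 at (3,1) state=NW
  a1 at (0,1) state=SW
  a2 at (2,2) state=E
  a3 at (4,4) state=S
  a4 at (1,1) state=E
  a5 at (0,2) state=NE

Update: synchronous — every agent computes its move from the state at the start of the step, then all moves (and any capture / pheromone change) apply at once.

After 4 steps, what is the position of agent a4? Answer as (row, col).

(1, 5)

t=1: a0@(2,0):NW a1@(1,0):SW a2@(2,3):E a3@(5,4):S a4@(1,2):E a5@(5,3):NE
t=2: a0@(1,5):NW a1@(2,5):SW a2@(2,4):E a3@(0,4):S a4@(1,3):E a5@(4,4):NE
t=3: a0@(0,4):NW a1@(3,4):SW a2@(2,5):E a3@(1,4):S a4@(1,4):E a5@(3,5):NE
t=4: a0@(5,3):NW a1@(4,3):SW a2@(2,0):E a3@(1,5):E a4@(1,5):E a5@(2,0):NE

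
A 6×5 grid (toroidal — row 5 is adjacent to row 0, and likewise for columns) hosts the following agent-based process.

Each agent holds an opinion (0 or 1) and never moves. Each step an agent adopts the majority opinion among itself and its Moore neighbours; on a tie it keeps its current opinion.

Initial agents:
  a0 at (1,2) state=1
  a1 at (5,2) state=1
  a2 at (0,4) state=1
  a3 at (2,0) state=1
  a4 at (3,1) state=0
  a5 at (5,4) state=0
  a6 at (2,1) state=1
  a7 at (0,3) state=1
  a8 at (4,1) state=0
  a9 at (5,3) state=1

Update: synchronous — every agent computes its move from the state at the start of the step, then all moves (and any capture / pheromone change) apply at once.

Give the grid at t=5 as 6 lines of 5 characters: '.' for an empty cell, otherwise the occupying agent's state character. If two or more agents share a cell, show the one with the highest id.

t=1: a0@(1,2):1 a1@(5,2):1 a2@(0,4):1 a3@(2,0):1 a4@(3,1):0 a5@(5,4):1 a6@(2,1):1 a7@(0,3):1 a8@(4,1):0 a9@(5,3):1
t=2: (unchanged — steady state)

...11
..1..
11...
.0...
.0...
..111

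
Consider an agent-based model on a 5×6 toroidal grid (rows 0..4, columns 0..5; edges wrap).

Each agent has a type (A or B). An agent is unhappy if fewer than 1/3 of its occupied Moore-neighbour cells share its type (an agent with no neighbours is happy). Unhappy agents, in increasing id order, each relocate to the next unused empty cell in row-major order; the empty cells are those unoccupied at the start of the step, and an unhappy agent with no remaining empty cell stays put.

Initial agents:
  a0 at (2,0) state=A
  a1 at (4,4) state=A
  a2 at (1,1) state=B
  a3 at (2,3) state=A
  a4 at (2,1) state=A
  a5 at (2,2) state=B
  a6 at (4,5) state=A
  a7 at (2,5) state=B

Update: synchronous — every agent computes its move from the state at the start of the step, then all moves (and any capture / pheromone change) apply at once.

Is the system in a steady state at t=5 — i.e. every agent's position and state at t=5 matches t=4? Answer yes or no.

yes

t=1: a0@(2,0):A a1@(4,4):A a2@(1,1):B a3@(0,0):A a4@(2,1):A a5@(2,2):B a6@(4,5):A a7@(0,1):B
t=2: (unchanged — steady state)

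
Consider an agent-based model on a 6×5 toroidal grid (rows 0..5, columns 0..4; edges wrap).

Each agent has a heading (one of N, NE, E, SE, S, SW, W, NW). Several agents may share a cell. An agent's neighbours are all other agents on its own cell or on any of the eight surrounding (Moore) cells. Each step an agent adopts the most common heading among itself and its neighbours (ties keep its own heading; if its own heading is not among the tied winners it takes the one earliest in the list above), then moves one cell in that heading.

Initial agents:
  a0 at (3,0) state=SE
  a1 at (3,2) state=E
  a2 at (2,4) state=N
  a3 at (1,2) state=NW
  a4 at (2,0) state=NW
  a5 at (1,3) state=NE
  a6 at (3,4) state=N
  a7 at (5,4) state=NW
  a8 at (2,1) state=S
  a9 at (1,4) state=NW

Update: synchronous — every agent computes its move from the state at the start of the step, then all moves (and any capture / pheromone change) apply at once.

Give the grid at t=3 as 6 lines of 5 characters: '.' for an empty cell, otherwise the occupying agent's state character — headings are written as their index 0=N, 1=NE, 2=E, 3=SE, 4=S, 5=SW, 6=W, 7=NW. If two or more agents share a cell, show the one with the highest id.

t=1: a0@(2,0):N a1@(3,3):E a2@(1,4):N a3@(0,1):NW a4@(1,4):NW a5@(0,2):NW a6@(2,4):N a7@(4,3):NW a8@(1,0):NW a9@(0,3):NW
t=2: a0@(1,0):N a1@(3,4):E a2@(0,4):N a3@(5,0):NW a4@(0,3):NW a5@(5,1):NW a6@(1,4):N a7@(3,2):NW a8@(0,4):NW a9@(5,2):NW
t=3: a0@(0,0):N a1@(3,0):E a2@(5,4):N a3@(4,4):NW a4@(5,2):NW a5@(4,0):NW a6@(0,4):N a7@(2,1):NW a8@(5,3):NW a9@(4,1):NW

0...0
.....
.7...
2....
77..7
..770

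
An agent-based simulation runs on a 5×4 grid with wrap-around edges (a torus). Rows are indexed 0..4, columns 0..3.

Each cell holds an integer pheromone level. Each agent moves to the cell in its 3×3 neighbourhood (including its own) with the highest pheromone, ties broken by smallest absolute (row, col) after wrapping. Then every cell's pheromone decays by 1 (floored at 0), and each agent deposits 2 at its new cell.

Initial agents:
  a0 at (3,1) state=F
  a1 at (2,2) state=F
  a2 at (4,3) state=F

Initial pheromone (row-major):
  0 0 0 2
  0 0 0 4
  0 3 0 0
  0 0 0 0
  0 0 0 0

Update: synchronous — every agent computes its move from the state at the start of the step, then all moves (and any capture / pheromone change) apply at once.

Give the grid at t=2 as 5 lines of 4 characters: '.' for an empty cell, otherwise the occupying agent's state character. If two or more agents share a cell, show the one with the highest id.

....
...F
.F..
....
....

t=1: a0@(2,1) a1@(1,3) a2@(0,3) | pheromone: 0 0 0 3 / 0 0 0 5 / 0 4 0 0 / 0 0 0 0 / 0 0 0 0
t=2: a0@(2,1) a1@(1,3) a2@(1,3) | pheromone: 0 0 0 2 / 0 0 0 8 / 0 5 0 0 / 0 0 0 0 / 0 0 0 0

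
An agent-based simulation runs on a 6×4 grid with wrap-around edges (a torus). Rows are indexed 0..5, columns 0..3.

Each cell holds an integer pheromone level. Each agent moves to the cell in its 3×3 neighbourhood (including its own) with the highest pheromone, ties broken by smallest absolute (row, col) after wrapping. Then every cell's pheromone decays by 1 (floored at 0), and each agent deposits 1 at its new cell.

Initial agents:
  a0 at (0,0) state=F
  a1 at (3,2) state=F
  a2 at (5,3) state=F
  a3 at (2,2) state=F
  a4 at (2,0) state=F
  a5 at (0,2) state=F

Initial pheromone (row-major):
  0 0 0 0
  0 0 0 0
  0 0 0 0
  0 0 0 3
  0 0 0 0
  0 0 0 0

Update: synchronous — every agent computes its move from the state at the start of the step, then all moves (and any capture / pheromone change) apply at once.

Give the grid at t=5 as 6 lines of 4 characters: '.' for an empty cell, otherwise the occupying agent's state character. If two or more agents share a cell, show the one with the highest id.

t=1: a0@(0,0) a1@(3,3) a2@(0,0) a3@(3,3) a4@(3,3) a5@(0,1) | pheromone: 2 1 0 0 / 0 0 0 0 / 0 0 0 0 / 0 0 0 5 / 0 0 0 0 / 0 0 0 0
t=2: a0@(0,0) a1@(3,3) a2@(0,0) a3@(3,3) a4@(3,3) a5@(0,0) | pheromone: 4 0 0 0 / 0 0 0 0 / 0 0 0 0 / 0 0 0 7 / 0 0 0 0 / 0 0 0 0
t=3: a0@(0,0) a1@(3,3) a2@(0,0) a3@(3,3) a4@(3,3) a5@(0,0) | pheromone: 6 0 0 0 / 0 0 0 0 / 0 0 0 0 / 0 0 0 9 / 0 0 0 0 / 0 0 0 0
t=4: a0@(0,0) a1@(3,3) a2@(0,0) a3@(3,3) a4@(3,3) a5@(0,0) | pheromone: 8 0 0 0 / 0 0 0 0 / 0 0 0 0 / 0 0 0 11 / 0 0 0 0 / 0 0 0 0
t=5: a0@(0,0) a1@(3,3) a2@(0,0) a3@(3,3) a4@(3,3) a5@(0,0) | pheromone: 10 0 0 0 / 0 0 0 0 / 0 0 0 0 / 0 0 0 13 / 0 0 0 0 / 0 0 0 0

F...
....
....
...F
....
....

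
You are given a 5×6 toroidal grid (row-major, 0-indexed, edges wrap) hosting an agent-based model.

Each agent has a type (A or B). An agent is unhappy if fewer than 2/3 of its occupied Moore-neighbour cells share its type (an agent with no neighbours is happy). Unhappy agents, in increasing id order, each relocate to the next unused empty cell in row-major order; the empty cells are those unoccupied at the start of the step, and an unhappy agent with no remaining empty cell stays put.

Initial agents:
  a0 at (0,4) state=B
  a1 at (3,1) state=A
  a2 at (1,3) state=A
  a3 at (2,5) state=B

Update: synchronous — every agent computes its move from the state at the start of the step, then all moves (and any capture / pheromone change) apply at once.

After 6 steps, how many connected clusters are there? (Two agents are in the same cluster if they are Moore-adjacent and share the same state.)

4

t=1: a0@(0,0):B a1@(3,1):A a2@(0,1):A a3@(2,5):B
t=2: a0@(0,2):B a1@(3,1):A a2@(0,3):A a3@(2,5):B
t=3: a0@(0,0):B a1@(3,1):A a2@(0,1):A a3@(2,5):B
t=4: a0@(0,2):B a1@(3,1):A a2@(0,3):A a3@(2,5):B
t=5: a0@(0,0):B a1@(3,1):A a2@(0,1):A a3@(2,5):B
t=6: a0@(0,2):B a1@(3,1):A a2@(0,3):A a3@(2,5):B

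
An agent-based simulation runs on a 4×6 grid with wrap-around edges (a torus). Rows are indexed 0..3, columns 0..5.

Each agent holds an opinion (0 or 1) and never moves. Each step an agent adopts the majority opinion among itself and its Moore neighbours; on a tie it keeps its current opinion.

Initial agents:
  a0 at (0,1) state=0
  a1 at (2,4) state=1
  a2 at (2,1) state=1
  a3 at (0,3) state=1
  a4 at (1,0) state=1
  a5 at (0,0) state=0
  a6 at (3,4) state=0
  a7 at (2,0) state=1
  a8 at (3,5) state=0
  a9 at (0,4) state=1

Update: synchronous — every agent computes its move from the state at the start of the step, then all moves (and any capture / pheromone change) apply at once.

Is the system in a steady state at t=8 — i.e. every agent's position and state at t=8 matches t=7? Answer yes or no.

t=1: a0@(0,1):0 a1@(2,4):0 a2@(2,1):1 a3@(0,3):1 a4@(1,0):1 a5@(0,0):0 a6@(3,4):1 a7@(2,0):1 a8@(3,5):0 a9@(0,4):1
t=2: (unchanged — steady state)

yes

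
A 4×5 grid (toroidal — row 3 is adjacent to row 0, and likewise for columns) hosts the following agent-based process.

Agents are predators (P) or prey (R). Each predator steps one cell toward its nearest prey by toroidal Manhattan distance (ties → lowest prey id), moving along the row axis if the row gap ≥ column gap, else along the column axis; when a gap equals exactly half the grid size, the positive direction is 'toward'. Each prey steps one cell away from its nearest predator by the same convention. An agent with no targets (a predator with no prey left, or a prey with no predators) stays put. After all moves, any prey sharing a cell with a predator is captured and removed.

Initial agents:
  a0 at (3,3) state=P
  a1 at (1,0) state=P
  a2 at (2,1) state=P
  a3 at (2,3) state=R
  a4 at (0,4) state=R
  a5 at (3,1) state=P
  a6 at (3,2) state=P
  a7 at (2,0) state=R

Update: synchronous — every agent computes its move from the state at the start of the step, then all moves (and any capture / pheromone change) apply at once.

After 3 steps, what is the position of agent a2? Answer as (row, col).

(0, 0)

t=1: a0@(2,3):P a1@(2,0):P a2@(2,0):P a3@(1,3):R a4@(1,4):R a5@(2,1):P a6@(2,2):P a7@(3,0):R
t=2: a0@(1,3):P a1@(3,0):P a2@(3,0):P a3@(0,3):R a4@(0,4):R a5@(3,1):P a6@(1,2):P a7@(0,0):R
t=3: a0@(0,3):P a1@(0,0):P a2@(0,0):P a3@(3,3):R a4@(3,4):R a5@(0,1):P a6@(0,2):P a7@(1,0):R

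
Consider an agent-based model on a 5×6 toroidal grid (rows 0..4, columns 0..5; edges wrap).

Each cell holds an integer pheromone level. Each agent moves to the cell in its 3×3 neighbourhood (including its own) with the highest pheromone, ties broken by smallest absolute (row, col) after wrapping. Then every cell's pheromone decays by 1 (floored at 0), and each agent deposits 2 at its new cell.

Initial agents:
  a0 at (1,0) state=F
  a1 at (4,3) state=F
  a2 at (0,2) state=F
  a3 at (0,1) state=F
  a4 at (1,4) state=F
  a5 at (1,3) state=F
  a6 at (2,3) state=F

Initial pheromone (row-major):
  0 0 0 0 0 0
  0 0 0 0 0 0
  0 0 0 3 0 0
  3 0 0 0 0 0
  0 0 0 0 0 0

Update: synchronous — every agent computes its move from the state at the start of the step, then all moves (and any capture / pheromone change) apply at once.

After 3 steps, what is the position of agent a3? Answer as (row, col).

(0, 0)

t=1: a0@(0,0) a1@(0,2) a2@(0,1) a3@(0,0) a4@(2,3) a5@(2,3) a6@(2,3) | pheromone: 4 2 2 0 0 0 / 0 0 0 0 0 0 / 0 0 0 8 0 0 / 2 0 0 0 0 0 / 0 0 0 0 0 0
t=2: a0@(0,0) a1@(0,1) a2@(0,0) a3@(0,0) a4@(2,3) a5@(2,3) a6@(2,3) | pheromone: 9 3 1 0 0 0 / 0 0 0 0 0 0 / 0 0 0 13 0 0 / 1 0 0 0 0 0 / 0 0 0 0 0 0
t=3: a0@(0,0) a1@(0,0) a2@(0,0) a3@(0,0) a4@(2,3) a5@(2,3) a6@(2,3) | pheromone: 16 2 0 0 0 0 / 0 0 0 0 0 0 / 0 0 0 18 0 0 / 0 0 0 0 0 0 / 0 0 0 0 0 0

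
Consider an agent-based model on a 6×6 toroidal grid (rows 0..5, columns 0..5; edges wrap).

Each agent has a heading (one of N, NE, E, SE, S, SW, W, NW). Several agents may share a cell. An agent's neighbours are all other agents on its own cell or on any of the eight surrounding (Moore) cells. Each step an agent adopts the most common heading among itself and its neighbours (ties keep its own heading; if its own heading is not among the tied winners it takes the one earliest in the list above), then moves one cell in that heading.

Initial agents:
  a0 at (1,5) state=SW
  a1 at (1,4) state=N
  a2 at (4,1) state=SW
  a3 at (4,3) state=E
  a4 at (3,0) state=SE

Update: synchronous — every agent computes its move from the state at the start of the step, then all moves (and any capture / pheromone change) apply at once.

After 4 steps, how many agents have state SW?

2

t=1: a0@(2,4):SW a1@(0,4):N a2@(5,0):SW a3@(4,4):E a4@(4,1):SE
t=2: a0@(3,3):SW a1@(5,4):N a2@(0,5):SW a3@(4,5):E a4@(5,2):SE
t=3: a0@(4,2):SW a1@(4,4):N a2@(1,4):SW a3@(4,0):E a4@(0,3):SE
t=4: a0@(5,1):SW a1@(3,4):N a2@(2,3):SW a3@(4,1):E a4@(1,4):SE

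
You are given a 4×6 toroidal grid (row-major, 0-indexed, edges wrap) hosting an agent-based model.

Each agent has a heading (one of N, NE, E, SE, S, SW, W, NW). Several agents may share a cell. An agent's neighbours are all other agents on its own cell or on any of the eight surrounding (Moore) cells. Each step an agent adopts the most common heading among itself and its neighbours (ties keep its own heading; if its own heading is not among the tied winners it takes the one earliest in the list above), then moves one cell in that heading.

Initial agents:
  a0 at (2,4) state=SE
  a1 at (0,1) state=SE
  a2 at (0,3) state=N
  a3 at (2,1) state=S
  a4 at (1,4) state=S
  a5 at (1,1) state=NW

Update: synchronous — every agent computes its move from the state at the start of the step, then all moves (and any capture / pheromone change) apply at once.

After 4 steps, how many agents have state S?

2

t=1: a0@(3,5):SE a1@(1,2):SE a2@(3,3):N a3@(3,1):S a4@(2,4):S a5@(0,0):NW
t=2: a0@(0,0):SE a1@(2,3):SE a2@(2,3):N a3@(0,1):S a4@(3,4):S a5@(3,5):NW
t=3: a0@(1,1):SE a1@(3,4):SE a2@(1,3):N a3@(1,1):S a4@(0,4):S a5@(2,4):NW
t=4: a0@(2,2):SE a1@(0,5):SE a2@(0,3):N a3@(2,1):S a4@(1,4):S a5@(1,3):NW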